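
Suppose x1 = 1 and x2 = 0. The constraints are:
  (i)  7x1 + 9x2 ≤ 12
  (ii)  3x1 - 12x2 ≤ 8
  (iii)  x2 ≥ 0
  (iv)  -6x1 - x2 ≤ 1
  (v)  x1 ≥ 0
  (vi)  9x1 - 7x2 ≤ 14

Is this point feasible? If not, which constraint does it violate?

(i): 7 ≤ 12 ✓
(ii): 3 ≤ 8 ✓
(iii): 0 ≥ 0 ✓
(iv): -6 ≤ 1 ✓
(v): 1 ≥ 0 ✓
(vi): 9 ≤ 14 ✓

feasible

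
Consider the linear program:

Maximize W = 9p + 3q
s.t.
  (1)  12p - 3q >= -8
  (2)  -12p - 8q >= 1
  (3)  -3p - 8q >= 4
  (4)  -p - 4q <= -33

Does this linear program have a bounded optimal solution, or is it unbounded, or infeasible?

infeasible

The boundaries 12p - 3q = -8 and -3p - 8q = 4 meet at (-76/105, -8/35), but that point violates -p - 4q ≤ -33. Every candidate vertex is excluded by some other constraint, so the feasible region is empty.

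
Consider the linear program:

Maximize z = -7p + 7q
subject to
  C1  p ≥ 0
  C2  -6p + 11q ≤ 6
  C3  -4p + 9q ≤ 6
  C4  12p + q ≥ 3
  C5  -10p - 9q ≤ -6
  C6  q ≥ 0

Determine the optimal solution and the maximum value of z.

p = 9/46, q = 15/23, maximum z = 147/46

Corner points and z = -7p + 7q:
  (6/5, 6/5) → z = 0
  (9/46, 15/23) → z = 147/46
  (3/14, 3/7) → z = 3/2
  (3/5, 0) → z = -21/5
The feasible region is unbounded (it extends along (1, 0), (9, 4)), but z strictly decreases along every unbounded feasible direction, so there is no improving ray and the maximum is attained at a vertex.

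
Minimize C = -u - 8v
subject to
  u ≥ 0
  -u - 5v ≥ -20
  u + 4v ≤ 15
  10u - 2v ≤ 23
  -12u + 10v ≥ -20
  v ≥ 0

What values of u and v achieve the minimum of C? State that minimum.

Corner points and C = -u - 8v:
  (0, 15/4) → C = -30
  (0, 0) → C = 0
  (61/21, 127/42) → C = -569/21
  (5/2, 1) → C = -21/2
  (5/3, 0) → C = -5/3

The binding constraints are u = 0 and u + 4v = 15.
Solving simultaneously gives u = 0, v = 15/4.

u = 0, v = 15/4, minimum C = -30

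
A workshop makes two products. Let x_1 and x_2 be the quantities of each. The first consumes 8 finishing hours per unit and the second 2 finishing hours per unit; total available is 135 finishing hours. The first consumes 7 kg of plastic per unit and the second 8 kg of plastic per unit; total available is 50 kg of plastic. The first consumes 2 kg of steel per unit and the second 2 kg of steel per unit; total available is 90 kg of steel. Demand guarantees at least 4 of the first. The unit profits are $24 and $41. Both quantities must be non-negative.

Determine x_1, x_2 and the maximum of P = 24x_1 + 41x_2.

x_1 = 4, x_2 = 11/4, maximum P = 835/4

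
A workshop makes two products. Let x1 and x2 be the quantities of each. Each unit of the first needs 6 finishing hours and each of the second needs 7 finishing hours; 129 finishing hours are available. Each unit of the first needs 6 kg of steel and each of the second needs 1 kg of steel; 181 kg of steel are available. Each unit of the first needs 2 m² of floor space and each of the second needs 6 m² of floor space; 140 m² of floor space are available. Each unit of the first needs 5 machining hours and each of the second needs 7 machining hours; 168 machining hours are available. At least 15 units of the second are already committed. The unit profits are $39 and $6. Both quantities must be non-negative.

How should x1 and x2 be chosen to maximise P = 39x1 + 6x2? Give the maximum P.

x1 = 4, x2 = 15, maximum P = 246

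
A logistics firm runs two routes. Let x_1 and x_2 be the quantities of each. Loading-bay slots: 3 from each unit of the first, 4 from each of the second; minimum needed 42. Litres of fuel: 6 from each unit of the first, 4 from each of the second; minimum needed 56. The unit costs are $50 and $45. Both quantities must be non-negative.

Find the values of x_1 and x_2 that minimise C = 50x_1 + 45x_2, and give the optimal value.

x_1 = 14/3, x_2 = 7, minimum C = 1645/3

Extreme points and C = 50x_1 + 45x_2:
  (0, 14) → C = 630
  (14, 0) → C = 700
  (14/3, 7) → C = 1645/3
The feasible region is unbounded (it extends along (0, 1), (1, 0)), but C strictly increases along every unbounded feasible direction, so there is no improving ray and the minimum is attained at a vertex.

At the optimal vertex, 3x_1 + 4x_2 = 42 and 6x_1 + 4x_2 = 56.
Solving simultaneously gives x_1 = 14/3, x_2 = 7.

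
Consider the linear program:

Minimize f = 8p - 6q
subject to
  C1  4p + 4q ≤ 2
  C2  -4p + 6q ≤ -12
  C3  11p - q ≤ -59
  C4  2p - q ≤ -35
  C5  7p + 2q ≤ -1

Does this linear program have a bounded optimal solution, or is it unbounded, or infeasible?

unbounded

From the feasible point (-111/4, -41/2), moving in the direction (-6, -4) keeps every constraint satisfied while f decreases without bound.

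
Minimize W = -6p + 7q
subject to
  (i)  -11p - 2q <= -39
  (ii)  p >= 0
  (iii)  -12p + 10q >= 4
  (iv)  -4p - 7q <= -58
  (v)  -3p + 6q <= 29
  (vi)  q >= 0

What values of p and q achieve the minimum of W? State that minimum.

Extreme points and W = -6p + 7q:
  (138/31, 178/31) → W = 418/31
  (19/3, 8) → W = 18
  (29/9, 58/9) → W = 232/9

The optimum lies where -12p + 10q = 4 and -4p - 7q = -58.
Solving simultaneously gives p = 138/31, q = 178/31.

p = 138/31, q = 178/31, minimum W = 418/31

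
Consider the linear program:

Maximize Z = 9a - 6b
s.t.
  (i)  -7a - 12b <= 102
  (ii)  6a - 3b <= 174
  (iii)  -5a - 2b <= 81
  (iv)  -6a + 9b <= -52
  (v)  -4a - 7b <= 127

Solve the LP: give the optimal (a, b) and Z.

Extreme points and Z = 9a - 6b:
  (594/31, -610/31) → Z = 9006/31
  (-98/45, -976/135) → Z = 214/9
  (235/6, 61/3) → Z = 461/2

The binding constraints are -7a - 12b = 102 and 6a - 3b = 174.
Solving simultaneously gives a = 594/31, b = -610/31.

a = 594/31, b = -610/31, maximum Z = 9006/31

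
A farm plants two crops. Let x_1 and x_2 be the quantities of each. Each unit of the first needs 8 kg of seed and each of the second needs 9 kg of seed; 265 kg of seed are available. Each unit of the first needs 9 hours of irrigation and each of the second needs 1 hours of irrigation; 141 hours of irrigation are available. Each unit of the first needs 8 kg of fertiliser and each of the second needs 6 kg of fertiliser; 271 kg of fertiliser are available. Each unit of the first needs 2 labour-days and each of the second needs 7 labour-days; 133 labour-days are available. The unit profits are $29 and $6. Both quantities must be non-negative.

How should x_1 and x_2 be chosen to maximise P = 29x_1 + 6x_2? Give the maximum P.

x_1 = 14, x_2 = 15, maximum P = 496

Vertices and P = 29x_1 + 6x_2:
  (0, 0) → P = 0
  (0, 19) → P = 114
  (47/3, 0) → P = 1363/3
  (14, 15) → P = 496

The binding constraints are 9x_1 + x_2 = 141 and 2x_1 + 7x_2 = 133.
Solving simultaneously gives x_1 = 14, x_2 = 15.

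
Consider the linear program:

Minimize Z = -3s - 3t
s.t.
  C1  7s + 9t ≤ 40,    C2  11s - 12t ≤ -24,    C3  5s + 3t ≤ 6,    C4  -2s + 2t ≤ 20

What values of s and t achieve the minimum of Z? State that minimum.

Extreme points and Z = -3s - 3t:
  (-11/4, 79/12) → Z = -23/2
  (-25/8, 55/8) → Z = -45/4
  (0, 2) → Z = -6
  (-96, -86) → Z = 546

The optimum lies where 7s + 9t = 40 and 5s + 3t = 6.
Solving simultaneously gives s = -11/4, t = 79/12.

s = -11/4, t = 79/12, minimum Z = -23/2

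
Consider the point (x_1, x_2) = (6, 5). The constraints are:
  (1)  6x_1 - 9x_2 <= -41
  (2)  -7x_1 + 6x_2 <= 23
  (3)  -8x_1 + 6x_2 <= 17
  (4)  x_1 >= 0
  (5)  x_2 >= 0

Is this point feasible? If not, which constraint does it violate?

not feasible — violates (1)

Constraint (1): 6x_1 - 9x_2 = -9, which is not ≤ -41. All other constraints are satisfied.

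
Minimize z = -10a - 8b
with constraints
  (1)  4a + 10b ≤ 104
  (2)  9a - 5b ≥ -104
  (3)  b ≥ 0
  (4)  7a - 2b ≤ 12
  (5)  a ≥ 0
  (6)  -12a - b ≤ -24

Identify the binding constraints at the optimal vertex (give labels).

Feasible corners and z = -10a - 8b:
  (164/39, 340/39) → z = -4360/39
  (34/29, 288/29) → z = -2644/29
  (60/31, 24/31) → z = -792/31

The minimum is at (164/39, 340/39). Substituting into each constraint, equality holds for (1) and (4); the remaining constraints have slack.

(1) and (4)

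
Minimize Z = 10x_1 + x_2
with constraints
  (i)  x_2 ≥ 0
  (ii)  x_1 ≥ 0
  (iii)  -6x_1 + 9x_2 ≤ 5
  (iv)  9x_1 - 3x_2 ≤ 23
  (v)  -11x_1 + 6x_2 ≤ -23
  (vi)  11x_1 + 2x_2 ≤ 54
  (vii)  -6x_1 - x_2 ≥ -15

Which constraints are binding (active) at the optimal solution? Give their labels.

Extreme points and Z = 10x_1 + x_2:
  (23/11, 0) → Z = 230/11
  (5/2, 0) → Z = 25
  (113/47, 27/47) → Z = 1157/47

The minimum is at (23/11, 0). Substituting into each constraint, equality holds for (i) and (v); the remaining constraints have slack.

(i) and (v)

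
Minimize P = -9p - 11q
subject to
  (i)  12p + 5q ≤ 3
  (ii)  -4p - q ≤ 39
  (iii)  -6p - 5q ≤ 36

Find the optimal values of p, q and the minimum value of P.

At the optimal vertex, 12p + 5q = 3 and -4p - q = 39.
Solving simultaneously gives p = -99/4, q = 60.

p = -99/4, q = 60, minimum P = -1749/4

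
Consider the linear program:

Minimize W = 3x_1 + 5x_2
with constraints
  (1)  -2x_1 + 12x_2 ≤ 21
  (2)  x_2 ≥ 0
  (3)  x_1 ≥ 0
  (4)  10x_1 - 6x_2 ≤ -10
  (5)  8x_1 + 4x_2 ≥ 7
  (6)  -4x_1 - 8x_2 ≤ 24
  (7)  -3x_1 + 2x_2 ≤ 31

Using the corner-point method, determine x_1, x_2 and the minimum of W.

x_1 = 1/44, x_2 = 75/44, minimum W = 189/22

Feasible corners and W = 3x_1 + 5x_2:
  (0, 7/4) → W = 35/4
  (1/18, 95/54) → W = 242/27
  (1/44, 75/44) → W = 189/22

The binding constraints are 10x_1 - 6x_2 = -10 and 8x_1 + 4x_2 = 7.
Solving simultaneously gives x_1 = 1/44, x_2 = 75/44.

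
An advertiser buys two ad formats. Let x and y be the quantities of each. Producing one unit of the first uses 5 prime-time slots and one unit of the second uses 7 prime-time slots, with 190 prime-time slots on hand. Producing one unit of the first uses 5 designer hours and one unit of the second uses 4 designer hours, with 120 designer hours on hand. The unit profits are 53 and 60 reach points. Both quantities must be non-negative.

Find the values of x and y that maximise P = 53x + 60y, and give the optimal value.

Corner points and P = 53x + 60y:
  (0, 0) → P = 0
  (0, 190/7) → P = 11400/7
  (24, 0) → P = 1272
  (16/3, 70/3) → P = 5048/3

At the optimal vertex, 5x + 7y = 190 and 5x + 4y = 120.
Solving simultaneously gives x = 16/3, y = 70/3.

x = 16/3, y = 70/3, maximum P = 5048/3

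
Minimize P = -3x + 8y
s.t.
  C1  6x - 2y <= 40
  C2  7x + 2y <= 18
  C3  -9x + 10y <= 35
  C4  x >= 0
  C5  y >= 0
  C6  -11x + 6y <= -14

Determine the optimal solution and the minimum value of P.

x = 18/7, y = 0, minimum P = -54/7

Corner points and P = -3x + 8y:
  (18/7, 0) → P = -54/7
  (17/8, 25/16) → P = 49/8
  (14/11, 0) → P = -42/11

At the optimal vertex, 7x + 2y = 18 and y = 0.
Solving simultaneously gives x = 18/7, y = 0.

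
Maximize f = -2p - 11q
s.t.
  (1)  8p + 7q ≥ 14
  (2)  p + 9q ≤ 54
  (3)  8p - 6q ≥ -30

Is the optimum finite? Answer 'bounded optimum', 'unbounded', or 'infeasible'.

unbounded

From the feasible point (-63/52, 44/13), moving in the direction (7, -8) keeps every constraint satisfied while f increases without bound.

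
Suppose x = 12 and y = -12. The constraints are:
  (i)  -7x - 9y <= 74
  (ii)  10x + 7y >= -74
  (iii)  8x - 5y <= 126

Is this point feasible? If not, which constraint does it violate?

not feasible — violates (iii)

Constraint (iii): 8x - 5y = 156, which is not ≤ 126. All other constraints are satisfied.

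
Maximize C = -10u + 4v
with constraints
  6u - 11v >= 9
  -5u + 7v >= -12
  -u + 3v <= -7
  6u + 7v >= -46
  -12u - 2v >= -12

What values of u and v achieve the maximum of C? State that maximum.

At the optimal vertex, -u + 3v = -7 and 6u + 7v = -46.
Solving simultaneously gives u = -89/25, v = -88/25.

u = -89/25, v = -88/25, maximum C = 538/25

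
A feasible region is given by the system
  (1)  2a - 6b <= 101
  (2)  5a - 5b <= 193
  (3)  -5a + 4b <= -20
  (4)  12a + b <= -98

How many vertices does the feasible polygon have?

Pairwise boundary intersections that survive every other constraint:
  (-142/11, -465/22)
  (-487/74, -704/37)
  (-372/53, -730/53)

3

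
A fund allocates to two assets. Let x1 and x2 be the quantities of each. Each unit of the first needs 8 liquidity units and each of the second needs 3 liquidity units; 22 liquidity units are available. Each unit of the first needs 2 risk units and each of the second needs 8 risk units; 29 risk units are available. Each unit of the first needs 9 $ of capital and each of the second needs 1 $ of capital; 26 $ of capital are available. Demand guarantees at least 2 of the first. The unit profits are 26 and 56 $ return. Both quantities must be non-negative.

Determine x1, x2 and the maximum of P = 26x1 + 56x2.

Corner points and P = 26x1 + 56x2:
  (11/4, 0) → P = 143/2
  (2, 0) → P = 52
  (2, 2) → P = 164

x1 = 2, x2 = 2, maximum P = 164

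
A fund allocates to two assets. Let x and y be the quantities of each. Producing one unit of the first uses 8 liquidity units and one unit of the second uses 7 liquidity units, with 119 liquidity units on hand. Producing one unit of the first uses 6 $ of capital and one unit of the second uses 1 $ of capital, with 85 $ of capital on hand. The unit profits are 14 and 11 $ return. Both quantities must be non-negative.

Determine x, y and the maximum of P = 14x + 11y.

x = 14, y = 1, maximum P = 207

Vertices and P = 14x + 11y:
  (0, 0) → P = 0
  (0, 17) → P = 187
  (85/6, 0) → P = 595/3
  (14, 1) → P = 207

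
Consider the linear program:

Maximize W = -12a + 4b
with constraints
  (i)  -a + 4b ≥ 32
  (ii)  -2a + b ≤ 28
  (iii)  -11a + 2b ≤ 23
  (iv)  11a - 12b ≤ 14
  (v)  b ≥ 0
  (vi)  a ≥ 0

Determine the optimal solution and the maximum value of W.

a = 33/7, b = 262/7, maximum W = 652/7

Corner points and W = -12a + 4b:
  (55/4, 183/16) → W = -477/4
  (0, 8) → W = 32
  (33/7, 262/7) → W = 652/7
  (0, 23/2) → W = 46
The feasible region is unbounded (it extends along (1, 2), (12, 11)), but W strictly decreases along every unbounded feasible direction, so there is no improving ray and the maximum is attained at a vertex.

The optimum lies where -2a + b = 28 and -11a + 2b = 23.
Solving simultaneously gives a = 33/7, b = 262/7.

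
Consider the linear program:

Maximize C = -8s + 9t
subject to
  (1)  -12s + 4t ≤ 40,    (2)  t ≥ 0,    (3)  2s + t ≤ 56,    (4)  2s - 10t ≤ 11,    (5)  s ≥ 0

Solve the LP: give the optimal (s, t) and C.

s = 46/5, t = 188/5, maximum C = 1324/5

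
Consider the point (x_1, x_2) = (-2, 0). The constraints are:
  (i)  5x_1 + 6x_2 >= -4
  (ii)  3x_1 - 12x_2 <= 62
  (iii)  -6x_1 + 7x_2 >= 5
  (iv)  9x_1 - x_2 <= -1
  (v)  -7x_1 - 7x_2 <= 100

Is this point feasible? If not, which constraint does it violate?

not feasible — violates (i)

Constraint (i): 5x_1 + 6x_2 = -10, which is not ≥ -4. All other constraints are satisfied.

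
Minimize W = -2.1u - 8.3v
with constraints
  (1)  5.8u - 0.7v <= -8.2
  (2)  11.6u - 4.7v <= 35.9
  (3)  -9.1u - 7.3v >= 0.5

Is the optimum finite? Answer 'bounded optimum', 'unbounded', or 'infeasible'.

From the feasible point (-6367/1914, -523/33), moving in the direction (-7.3, 9.1) keeps every constraint satisfied while W decreases without bound.

unbounded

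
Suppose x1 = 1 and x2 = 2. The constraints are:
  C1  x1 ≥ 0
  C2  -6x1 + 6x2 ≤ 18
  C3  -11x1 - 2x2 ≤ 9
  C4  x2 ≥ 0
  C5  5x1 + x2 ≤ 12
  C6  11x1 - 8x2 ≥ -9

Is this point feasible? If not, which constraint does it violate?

C1: 1 ≥ 0 ✓
C2: 6 ≤ 18 ✓
C3: -15 ≤ 9 ✓
C4: 2 ≥ 0 ✓
C5: 7 ≤ 12 ✓
C6: -5 ≥ -9 ✓

feasible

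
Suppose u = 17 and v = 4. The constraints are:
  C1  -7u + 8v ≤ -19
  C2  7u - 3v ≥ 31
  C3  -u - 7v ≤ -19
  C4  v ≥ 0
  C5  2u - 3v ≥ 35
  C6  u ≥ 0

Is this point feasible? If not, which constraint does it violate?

Constraint C5: 2u - 3v = 22, which is not ≥ 35. All other constraints are satisfied.

not feasible — violates C5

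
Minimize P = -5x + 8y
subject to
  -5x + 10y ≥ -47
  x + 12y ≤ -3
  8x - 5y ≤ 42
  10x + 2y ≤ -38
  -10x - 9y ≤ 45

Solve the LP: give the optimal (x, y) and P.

x = -18/5, y = -1, minimum P = 10

Vertices and P = -5x + 8y:
  (-225/59, 4/59) → P = 1157/59
  (-171/37, 5/37) → P = 895/37
  (-18/5, -1) → P = 10

The optimum lies where 10x + 2y = -38 and -10x - 9y = 45.
Solving simultaneously gives x = -18/5, y = -1.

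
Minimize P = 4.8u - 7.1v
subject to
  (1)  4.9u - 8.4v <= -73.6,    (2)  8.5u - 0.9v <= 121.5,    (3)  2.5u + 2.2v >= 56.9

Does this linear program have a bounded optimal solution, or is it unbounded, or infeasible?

From the feasible point (36228/2233, 122095/6699), moving in the direction (0.9, 8.5) keeps every constraint satisfied while P decreases without bound.

unbounded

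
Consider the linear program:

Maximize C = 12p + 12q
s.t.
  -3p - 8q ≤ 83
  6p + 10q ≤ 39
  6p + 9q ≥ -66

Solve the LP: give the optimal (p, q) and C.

Vertices and C = 12p + 12q:
  (571/9, -205/6) → C = 1054/3
  (73/7, -100/7) → C = -324/7
  (-337/2, 105) → C = -762

p = 571/9, q = -205/6, maximum C = 1054/3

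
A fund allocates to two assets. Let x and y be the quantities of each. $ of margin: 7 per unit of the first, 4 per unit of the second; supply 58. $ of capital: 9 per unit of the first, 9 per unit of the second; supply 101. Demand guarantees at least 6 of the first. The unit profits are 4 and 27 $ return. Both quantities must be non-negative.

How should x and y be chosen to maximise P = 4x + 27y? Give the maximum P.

The optimum lies where 7x + 4y = 58 and x = 6.
Solving simultaneously gives x = 6, y = 4.

x = 6, y = 4, maximum P = 132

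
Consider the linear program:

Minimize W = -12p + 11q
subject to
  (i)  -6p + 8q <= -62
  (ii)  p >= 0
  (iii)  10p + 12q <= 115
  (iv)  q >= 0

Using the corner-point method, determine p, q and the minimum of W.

Feasible corners and W = -12p + 11q:
  (208/19, 35/76) → W = -9599/76
  (31/3, 0) → W = -124
  (23/2, 0) → W = -138

p = 23/2, q = 0, minimum W = -138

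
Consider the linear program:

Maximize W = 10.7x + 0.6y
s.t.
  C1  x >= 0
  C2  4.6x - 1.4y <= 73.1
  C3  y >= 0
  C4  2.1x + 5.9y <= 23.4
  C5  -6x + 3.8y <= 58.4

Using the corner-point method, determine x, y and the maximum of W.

x = 78/7, y = 0, maximum W = 4173/35

Extreme points and W = 10.7x + 0.6y:
  (0, 0) → W = 0
  (0, 234/59) → W = 702/295
  (78/7, 0) → W = 4173/35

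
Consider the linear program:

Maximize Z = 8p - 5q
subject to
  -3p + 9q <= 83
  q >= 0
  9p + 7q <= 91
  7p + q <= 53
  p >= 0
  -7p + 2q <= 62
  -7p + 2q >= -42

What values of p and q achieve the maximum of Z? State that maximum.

Feasible corners and Z = 8p - 5q:
  (7/3, 10) → Z = -94/3
  (0, 83/9) → Z = -415/9
  (0, 0) → Z = 0
  (6, 0) → Z = 48
  (7, 4) → Z = 36
  (148/21, 11/3) → Z = 799/21

p = 6, q = 0, maximum Z = 48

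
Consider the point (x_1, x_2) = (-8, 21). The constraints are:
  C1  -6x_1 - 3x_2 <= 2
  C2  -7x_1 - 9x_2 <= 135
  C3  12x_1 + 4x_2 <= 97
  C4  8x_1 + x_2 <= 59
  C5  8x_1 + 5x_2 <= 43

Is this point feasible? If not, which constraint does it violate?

C1: -15 ≤ 2 ✓
C2: -133 ≤ 135 ✓
C3: -12 ≤ 97 ✓
C4: -43 ≤ 59 ✓
C5: 41 ≤ 43 ✓

feasible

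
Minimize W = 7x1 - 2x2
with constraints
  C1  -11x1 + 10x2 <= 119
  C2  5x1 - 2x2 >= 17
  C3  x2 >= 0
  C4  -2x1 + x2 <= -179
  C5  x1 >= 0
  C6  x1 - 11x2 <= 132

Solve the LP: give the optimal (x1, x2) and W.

Feasible corners and W = 7x1 - 2x2:
  (1909/9, 2207/9) → W = 2983/3
  (179/2, 0) → W = 1253/2
  (132, 0) → W = 924
The feasible region is unbounded (it extends along (11, 1), (10, 11)), but W strictly increases along every unbounded feasible direction, so there is no improving ray and the minimum is attained at a vertex.

At the optimal vertex, x2 = 0 and -2x1 + x2 = -179.
Solving simultaneously gives x1 = 179/2, x2 = 0.

x1 = 179/2, x2 = 0, minimum W = 1253/2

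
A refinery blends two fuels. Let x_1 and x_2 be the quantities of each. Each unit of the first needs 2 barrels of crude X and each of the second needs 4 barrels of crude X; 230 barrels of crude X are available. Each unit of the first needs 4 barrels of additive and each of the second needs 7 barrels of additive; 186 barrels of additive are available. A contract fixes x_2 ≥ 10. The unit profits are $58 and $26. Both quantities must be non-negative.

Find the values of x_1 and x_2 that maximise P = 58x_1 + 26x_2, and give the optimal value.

x_1 = 29, x_2 = 10, maximum P = 1942

Extreme points and P = 58x_1 + 26x_2:
  (0, 186/7) → P = 4836/7
  (0, 10) → P = 260
  (29, 10) → P = 1942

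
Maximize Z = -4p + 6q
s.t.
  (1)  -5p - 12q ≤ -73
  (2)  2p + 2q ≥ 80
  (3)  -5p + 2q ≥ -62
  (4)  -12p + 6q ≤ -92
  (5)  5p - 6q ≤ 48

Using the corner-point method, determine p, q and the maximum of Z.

Extreme points and Z = -4p + 6q:
  (142/7, 138/7) → Z = 260/7
  (166/9, 194/9) → Z = 500/9
  (94/3, 142/3) → Z = 476/3

p = 94/3, q = 142/3, maximum Z = 476/3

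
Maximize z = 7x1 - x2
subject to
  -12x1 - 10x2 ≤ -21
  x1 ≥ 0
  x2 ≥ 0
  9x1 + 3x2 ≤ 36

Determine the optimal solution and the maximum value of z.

x1 = 4, x2 = 0, maximum z = 28

Vertices and z = 7x1 - x2:
  (0, 21/10) → z = -21/10
  (7/4, 0) → z = 49/4
  (0, 12) → z = -12
  (4, 0) → z = 28

At the optimal vertex, x2 = 0 and 9x1 + 3x2 = 36.
Solving simultaneously gives x1 = 4, x2 = 0.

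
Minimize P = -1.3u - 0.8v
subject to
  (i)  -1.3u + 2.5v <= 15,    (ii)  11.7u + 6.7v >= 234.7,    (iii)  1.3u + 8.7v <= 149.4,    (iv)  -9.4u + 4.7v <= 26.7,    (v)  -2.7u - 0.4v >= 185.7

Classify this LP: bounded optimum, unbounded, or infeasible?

infeasible

The boundaries -1.3u + 2.5v = 15 and 11.7u + 6.7v = 234.7 meet at (48625/3796, 3697/292), but that point violates -2.7u - 0.4v ≥ 185.7. Every candidate vertex is excluded by some other constraint, so the feasible region is empty.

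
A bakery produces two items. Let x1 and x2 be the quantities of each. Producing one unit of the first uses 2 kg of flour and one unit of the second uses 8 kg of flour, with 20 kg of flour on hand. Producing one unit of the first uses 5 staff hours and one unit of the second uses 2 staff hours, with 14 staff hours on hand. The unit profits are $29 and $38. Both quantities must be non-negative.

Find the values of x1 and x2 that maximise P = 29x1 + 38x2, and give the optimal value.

x1 = 2, x2 = 2, maximum P = 134

Vertices and P = 29x1 + 38x2:
  (0, 0) → P = 0
  (0, 5/2) → P = 95
  (14/5, 0) → P = 406/5
  (2, 2) → P = 134

At the optimal vertex, 2x1 + 8x2 = 20 and 5x1 + 2x2 = 14.
Solving simultaneously gives x1 = 2, x2 = 2.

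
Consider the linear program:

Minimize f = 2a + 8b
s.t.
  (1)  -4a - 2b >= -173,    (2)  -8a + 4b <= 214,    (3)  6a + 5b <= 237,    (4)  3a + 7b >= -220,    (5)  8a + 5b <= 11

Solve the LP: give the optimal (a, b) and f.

The binding constraints are 3a + 7b = -220 and 8a + 5b = 11.
Solving simultaneously gives a = 1177/41, b = -1793/41.

a = 1177/41, b = -1793/41, minimum f = -11990/41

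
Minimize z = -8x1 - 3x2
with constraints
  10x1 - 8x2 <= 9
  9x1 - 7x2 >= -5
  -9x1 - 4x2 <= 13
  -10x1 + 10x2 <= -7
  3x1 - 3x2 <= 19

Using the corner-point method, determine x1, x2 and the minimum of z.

x1 = 17/10, x2 = 1, minimum z = -83/5

Feasible corners and z = -8x1 - 3x2:
  (-17/28, -211/112) → z = 1177/112
  (17/10, 1) → z = -83/5
  (-51/65, -193/130) → z = 279/26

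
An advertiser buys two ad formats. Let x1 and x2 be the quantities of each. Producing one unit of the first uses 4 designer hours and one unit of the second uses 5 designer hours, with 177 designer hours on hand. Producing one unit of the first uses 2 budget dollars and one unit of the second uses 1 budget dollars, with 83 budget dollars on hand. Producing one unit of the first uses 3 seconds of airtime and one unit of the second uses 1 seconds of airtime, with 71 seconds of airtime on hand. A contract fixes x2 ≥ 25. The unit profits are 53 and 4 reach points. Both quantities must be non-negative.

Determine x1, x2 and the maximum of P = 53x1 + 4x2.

x1 = 13, x2 = 25, maximum P = 789

Feasible corners and P = 53x1 + 4x2:
  (0, 177/5) → P = 708/5
  (0, 25) → P = 100
  (13, 25) → P = 789

At the optimal vertex, 4x1 + 5x2 = 177 and x2 = 25.
Solving simultaneously gives x1 = 13, x2 = 25.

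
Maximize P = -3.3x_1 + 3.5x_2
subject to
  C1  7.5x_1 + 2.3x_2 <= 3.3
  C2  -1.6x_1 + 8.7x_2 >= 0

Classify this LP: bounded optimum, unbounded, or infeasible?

unbounded

From the feasible point (2871/6893, 528/6893), moving in the direction (-8.7, -1.6) keeps every constraint satisfied while P increases without bound.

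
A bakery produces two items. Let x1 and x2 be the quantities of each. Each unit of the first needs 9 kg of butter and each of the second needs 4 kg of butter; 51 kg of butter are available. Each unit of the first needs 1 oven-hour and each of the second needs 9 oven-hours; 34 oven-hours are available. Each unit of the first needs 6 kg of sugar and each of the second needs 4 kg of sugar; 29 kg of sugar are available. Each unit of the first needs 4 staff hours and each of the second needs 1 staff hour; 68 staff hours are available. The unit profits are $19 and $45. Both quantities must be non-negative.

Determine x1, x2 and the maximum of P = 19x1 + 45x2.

Feasible corners and P = 19x1 + 45x2:
  (0, 0) → P = 0
  (0, 34/9) → P = 170
  (29/6, 0) → P = 551/6
  (5/2, 7/2) → P = 205

The optimum lies where x1 + 9x2 = 34 and 6x1 + 4x2 = 29.
Solving simultaneously gives x1 = 5/2, x2 = 7/2.

x1 = 5/2, x2 = 7/2, maximum P = 205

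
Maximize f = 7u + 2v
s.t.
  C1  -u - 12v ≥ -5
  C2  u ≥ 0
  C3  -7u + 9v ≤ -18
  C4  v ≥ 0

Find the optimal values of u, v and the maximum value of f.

Corner points and f = 7u + 2v:
  (87/31, 17/93) → f = 1861/93
  (5, 0) → f = 35
  (18/7, 0) → f = 18

The optimum lies where -u - 12v = -5 and v = 0.
Solving simultaneously gives u = 5, v = 0.

u = 5, v = 0, maximum f = 35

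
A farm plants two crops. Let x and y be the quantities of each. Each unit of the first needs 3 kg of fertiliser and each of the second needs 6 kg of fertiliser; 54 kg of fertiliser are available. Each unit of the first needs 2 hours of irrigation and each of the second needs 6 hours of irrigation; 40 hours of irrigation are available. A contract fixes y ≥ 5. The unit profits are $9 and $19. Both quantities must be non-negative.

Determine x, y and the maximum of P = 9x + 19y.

x = 5, y = 5, maximum P = 140

Feasible corners and P = 9x + 19y:
  (0, 20/3) → P = 380/3
  (0, 5) → P = 95
  (5, 5) → P = 140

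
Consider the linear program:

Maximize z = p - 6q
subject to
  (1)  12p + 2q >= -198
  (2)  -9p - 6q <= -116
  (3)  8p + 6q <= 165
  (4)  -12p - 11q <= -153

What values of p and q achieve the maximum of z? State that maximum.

Extreme points and z = p - 6q:
  (-710/27, 529/9) → z = -10232/27
  (-759/28, 891/14) → z = -11451/28
  (358/27, -5/9) → z = 448/27
  (897/16, -189/4) → z = 5433/16

p = 897/16, q = -189/4, maximum z = 5433/16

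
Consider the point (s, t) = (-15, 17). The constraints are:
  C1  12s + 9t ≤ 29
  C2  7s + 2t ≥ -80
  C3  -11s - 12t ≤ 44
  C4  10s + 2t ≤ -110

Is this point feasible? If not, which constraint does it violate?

feasible

C1: -27 ≤ 29 ✓
C2: -71 ≥ -80 ✓
C3: -39 ≤ 44 ✓
C4: -116 ≤ -110 ✓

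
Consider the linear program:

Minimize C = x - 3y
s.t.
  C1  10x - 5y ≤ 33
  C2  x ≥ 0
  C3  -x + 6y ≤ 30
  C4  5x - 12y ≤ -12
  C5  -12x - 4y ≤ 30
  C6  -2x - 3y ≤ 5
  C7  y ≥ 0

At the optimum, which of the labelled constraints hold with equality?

C2 and C3

Corner points and C = x - 3y:
  (348/55, 333/55) → C = -651/55
  (24/5, 3) → C = -21/5
  (0, 5) → C = -15
  (0, 1) → C = -3

The minimum is at (0, 5). Substituting into each constraint, equality holds for C2 and C3; the remaining constraints have slack.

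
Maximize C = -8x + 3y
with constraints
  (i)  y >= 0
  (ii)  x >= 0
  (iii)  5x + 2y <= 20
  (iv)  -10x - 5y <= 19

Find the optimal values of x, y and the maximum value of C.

x = 0, y = 10, maximum C = 30

Extreme points and C = -8x + 3y:
  (0, 0) → C = 0
  (4, 0) → C = -32
  (0, 10) → C = 30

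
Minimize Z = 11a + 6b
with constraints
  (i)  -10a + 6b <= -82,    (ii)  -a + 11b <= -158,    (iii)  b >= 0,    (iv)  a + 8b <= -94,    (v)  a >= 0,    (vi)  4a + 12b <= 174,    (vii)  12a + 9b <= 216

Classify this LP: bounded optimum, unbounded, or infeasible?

infeasible

The boundaries -a + 11b = -158 and a + 8b = -94 meet at (230/19, -252/19), but that point violates b ≥ 0. Every candidate vertex is excluded by some other constraint, so the feasible region is empty.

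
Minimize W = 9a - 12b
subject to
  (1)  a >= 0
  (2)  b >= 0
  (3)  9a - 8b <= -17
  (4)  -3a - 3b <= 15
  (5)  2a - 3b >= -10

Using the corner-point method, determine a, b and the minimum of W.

a = 0, b = 10/3, minimum W = -40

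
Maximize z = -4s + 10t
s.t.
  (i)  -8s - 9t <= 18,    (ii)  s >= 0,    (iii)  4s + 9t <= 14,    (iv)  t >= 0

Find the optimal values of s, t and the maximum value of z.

s = 0, t = 14/9, maximum z = 140/9

The optimum lies where s = 0 and 4s + 9t = 14.
Solving simultaneously gives s = 0, t = 14/9.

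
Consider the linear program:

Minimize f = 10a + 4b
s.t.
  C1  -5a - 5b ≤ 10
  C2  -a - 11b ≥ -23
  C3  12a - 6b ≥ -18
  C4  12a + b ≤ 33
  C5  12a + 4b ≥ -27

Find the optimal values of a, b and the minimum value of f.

a = -5/3, b = -1/3, minimum f = -18

Vertices and f = 10a + 4b:
  (-5/3, -1/3) → f = -18
  (35/11, -57/11) → f = 122/11
  (-10/23, 49/23) → f = 96/23
  (340/131, 243/131) → f = 4372/131

The binding constraints are -5a - 5b = 10 and 12a - 6b = -18.
Solving simultaneously gives a = -5/3, b = -1/3.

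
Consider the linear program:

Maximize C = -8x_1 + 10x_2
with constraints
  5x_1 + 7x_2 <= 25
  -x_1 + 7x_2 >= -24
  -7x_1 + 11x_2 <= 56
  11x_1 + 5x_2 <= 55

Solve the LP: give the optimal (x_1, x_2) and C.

The binding constraints are -x_1 + 7x_2 = -24 and -7x_1 + 11x_2 = 56.
Solving simultaneously gives x_1 = -328/19, x_2 = -112/19.

x_1 = -328/19, x_2 = -112/19, maximum C = 1504/19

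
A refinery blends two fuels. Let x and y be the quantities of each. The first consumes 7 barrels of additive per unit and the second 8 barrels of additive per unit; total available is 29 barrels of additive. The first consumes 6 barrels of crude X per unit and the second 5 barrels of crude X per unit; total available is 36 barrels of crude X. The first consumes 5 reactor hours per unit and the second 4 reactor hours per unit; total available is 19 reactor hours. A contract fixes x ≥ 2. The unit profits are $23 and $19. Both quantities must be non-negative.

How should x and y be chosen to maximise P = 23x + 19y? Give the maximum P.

x = 3, y = 1, maximum P = 88

Feasible corners and P = 23x + 19y:
  (19/5, 0) → P = 437/5
  (2, 0) → P = 46
  (3, 1) → P = 88
  (2, 15/8) → P = 653/8

The binding constraints are 7x + 8y = 29 and 5x + 4y = 19.
Solving simultaneously gives x = 3, y = 1.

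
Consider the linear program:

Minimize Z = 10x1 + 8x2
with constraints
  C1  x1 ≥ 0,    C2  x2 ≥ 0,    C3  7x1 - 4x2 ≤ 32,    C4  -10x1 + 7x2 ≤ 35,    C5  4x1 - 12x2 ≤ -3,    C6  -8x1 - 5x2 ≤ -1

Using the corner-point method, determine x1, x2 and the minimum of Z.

x1 = 0, x2 = 1/4, minimum Z = 2

Vertices and Z = 10x1 + 8x2:
  (0, 5) → Z = 40
  (0, 1/4) → Z = 2
  (364/9, 565/9) → Z = 2720/3
  (99/17, 149/68) → Z = 1288/17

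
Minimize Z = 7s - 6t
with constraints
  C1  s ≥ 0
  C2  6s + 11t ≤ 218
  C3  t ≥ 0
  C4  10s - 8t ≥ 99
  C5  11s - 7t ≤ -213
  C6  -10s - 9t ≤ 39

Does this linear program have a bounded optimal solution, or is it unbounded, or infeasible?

infeasible

The boundaries 6s + 11t = 218 and t = 0 meet at (109/3, 0), but that point violates 11s - 7t ≤ -213. Every candidate vertex is excluded by some other constraint, so the feasible region is empty.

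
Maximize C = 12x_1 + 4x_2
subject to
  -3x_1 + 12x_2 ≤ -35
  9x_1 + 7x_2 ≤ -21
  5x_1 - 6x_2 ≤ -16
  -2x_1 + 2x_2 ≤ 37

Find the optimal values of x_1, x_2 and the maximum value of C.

Extreme points and C = 12x_1 + 4x_2:
  (-67/7, -223/42) → C = -2858/21
  (-257/9, -181/18) → C = -3446/9
  (-95, -153/2) → C = -1446

x_1 = -67/7, x_2 = -223/42, maximum C = -2858/21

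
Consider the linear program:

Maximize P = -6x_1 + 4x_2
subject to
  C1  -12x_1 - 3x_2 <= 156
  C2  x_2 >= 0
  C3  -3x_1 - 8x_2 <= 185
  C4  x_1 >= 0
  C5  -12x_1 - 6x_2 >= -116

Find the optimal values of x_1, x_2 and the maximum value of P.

x_1 = 0, x_2 = 58/3, maximum P = 232/3

Vertices and P = -6x_1 + 4x_2:
  (0, 0) → P = 0
  (29/3, 0) → P = -58
  (0, 58/3) → P = 232/3

The binding constraints are x_1 = 0 and -12x_1 - 6x_2 = -116.
Solving simultaneously gives x_1 = 0, x_2 = 58/3.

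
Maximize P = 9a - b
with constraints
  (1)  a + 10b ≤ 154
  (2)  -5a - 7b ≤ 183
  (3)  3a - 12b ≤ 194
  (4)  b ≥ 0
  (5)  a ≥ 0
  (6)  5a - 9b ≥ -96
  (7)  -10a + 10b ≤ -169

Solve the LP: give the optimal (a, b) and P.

a = 1894/21, b = 134/21, maximum P = 2416/3

Extreme points and P = 9a - b:
  (1894/21, 134/21) → P = 2416/3
  (323/11, 1371/110) → P = 27699/110
  (194/3, 0) → P = 582
  (169/10, 0) → P = 1521/10

At the optimal vertex, a + 10b = 154 and 3a - 12b = 194.
Solving simultaneously gives a = 1894/21, b = 134/21.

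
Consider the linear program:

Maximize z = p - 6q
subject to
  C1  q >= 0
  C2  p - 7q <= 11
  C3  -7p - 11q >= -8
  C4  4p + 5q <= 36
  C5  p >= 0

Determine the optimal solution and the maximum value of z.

Vertices and z = p - 6q:
  (8/7, 0) → z = 8/7
  (0, 0) → z = 0
  (0, 8/11) → z = -48/11

The binding constraints are q = 0 and -7p - 11q = -8.
Solving simultaneously gives p = 8/7, q = 0.

p = 8/7, q = 0, maximum z = 8/7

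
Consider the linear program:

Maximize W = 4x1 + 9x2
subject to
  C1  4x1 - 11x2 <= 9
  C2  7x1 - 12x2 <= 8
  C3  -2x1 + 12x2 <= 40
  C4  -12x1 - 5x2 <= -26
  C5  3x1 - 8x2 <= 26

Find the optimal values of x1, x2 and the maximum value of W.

Extreme points and W = 4x1 + 9x2:
  (48/5, 74/15) → W = 414/5
  (352/179, 86/179) → W = 2182/179
  (8/11, 38/11) → W = 34

x1 = 48/5, x2 = 74/15, maximum W = 414/5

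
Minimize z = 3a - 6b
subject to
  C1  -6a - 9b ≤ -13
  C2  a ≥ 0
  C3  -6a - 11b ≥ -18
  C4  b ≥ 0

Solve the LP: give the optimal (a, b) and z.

Feasible corners and z = 3a - 6b:
  (0, 13/9) → z = -26/3
  (13/6, 0) → z = 13/2
  (0, 18/11) → z = -108/11
  (3, 0) → z = 9

a = 0, b = 18/11, minimum z = -108/11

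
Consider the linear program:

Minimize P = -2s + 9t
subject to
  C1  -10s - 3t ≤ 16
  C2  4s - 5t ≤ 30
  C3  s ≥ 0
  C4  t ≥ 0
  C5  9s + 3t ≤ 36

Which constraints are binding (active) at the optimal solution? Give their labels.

C4 and C5

Extreme points and P = -2s + 9t:
  (0, 0) → P = 0
  (0, 12) → P = 108
  (4, 0) → P = -8

The minimum is at (4, 0). Substituting into each constraint, equality holds for C4 and C5; the remaining constraints have slack.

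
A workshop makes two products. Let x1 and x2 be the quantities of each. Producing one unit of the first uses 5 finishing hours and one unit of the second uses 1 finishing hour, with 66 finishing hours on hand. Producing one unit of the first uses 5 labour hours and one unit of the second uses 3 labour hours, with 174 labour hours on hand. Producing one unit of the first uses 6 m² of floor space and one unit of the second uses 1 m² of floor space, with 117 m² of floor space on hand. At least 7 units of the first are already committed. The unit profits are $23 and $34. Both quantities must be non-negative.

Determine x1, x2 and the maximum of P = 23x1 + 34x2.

x1 = 7, x2 = 31, maximum P = 1215

Feasible corners and P = 23x1 + 34x2:
  (66/5, 0) → P = 1518/5
  (7, 0) → P = 161
  (7, 31) → P = 1215

The optimum lies where 5x1 + x2 = 66 and x1 = 7.
Solving simultaneously gives x1 = 7, x2 = 31.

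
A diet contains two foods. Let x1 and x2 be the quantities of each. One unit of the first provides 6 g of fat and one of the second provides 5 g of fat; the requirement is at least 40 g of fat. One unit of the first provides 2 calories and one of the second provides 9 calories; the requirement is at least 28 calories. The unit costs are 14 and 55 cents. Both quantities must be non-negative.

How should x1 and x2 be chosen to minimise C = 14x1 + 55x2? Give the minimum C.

Extreme points and C = 14x1 + 55x2:
  (0, 8) → C = 440
  (14, 0) → C = 196
  (5, 2) → C = 180
The feasible region is unbounded (it extends along (0, 1), (1, 0)), but C strictly increases along every unbounded feasible direction, so there is no improving ray and the minimum is attained at a vertex.

The optimum lies where 6x1 + 5x2 = 40 and 2x1 + 9x2 = 28.
Solving simultaneously gives x1 = 5, x2 = 2.

x1 = 5, x2 = 2, minimum C = 180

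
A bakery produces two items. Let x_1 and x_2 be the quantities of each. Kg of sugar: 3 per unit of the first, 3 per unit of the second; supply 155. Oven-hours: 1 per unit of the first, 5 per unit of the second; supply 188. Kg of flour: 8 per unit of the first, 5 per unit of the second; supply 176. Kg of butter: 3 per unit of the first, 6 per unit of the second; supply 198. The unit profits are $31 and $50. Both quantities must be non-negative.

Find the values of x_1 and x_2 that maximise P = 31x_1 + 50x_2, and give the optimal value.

x_1 = 2, x_2 = 32, maximum P = 1662

Feasible corners and P = 31x_1 + 50x_2:
  (0, 0) → P = 0
  (0, 33) → P = 1650
  (22, 0) → P = 682
  (2, 32) → P = 1662

The optimum lies where 8x_1 + 5x_2 = 176 and 3x_1 + 6x_2 = 198.
Solving simultaneously gives x_1 = 2, x_2 = 32.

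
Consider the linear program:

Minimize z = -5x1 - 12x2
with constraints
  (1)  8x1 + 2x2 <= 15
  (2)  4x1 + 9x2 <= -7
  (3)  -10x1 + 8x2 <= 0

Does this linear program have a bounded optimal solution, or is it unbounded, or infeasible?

Corner points and z = -5x1 - 12x2:
  (149/64, -29/16) → z = 647/64
  (-28/61, -35/61) → z = 560/61
The feasible region has finitely many vertices and no improving ray; the minimum is 560/61 at (-28/61, -35/61).

bounded optimum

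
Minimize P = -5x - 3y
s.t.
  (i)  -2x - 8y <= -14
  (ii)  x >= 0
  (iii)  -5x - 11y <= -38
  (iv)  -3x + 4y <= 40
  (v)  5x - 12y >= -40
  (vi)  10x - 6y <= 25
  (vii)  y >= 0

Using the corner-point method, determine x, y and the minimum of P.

Vertices and P = -5x - 3y:
  (16/115, 78/23) → P = -250/23
  (503/140, 51/28) → P = -164/7
  (6, 35/6) → P = -95/2

At the optimal vertex, 5x - 12y = -40 and 10x - 6y = 25.
Solving simultaneously gives x = 6, y = 35/6.

x = 6, y = 35/6, minimum P = -95/2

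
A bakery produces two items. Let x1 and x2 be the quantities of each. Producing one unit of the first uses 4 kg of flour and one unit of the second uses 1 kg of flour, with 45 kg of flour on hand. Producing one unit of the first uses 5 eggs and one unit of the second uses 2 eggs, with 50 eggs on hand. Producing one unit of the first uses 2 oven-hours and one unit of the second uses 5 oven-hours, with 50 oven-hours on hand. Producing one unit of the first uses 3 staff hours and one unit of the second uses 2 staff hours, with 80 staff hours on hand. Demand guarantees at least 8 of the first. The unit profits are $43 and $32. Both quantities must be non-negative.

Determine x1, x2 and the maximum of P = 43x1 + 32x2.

Corner points and P = 43x1 + 32x2:
  (10, 0) → P = 430
  (8, 0) → P = 344
  (8, 5) → P = 504

x1 = 8, x2 = 5, maximum P = 504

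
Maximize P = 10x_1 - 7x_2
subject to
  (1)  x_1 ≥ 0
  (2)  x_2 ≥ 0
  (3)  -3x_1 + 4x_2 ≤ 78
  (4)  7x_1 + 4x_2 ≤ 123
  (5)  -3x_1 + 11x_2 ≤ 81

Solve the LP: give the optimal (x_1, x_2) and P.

x_1 = 123/7, x_2 = 0, maximum P = 1230/7

Extreme points and P = 10x_1 - 7x_2:
  (0, 0) → P = 0
  (0, 81/11) → P = -567/11
  (123/7, 0) → P = 1230/7
  (1029/89, 936/89) → P = 42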